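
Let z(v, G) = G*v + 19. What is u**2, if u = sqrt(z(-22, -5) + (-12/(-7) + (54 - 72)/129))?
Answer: 39303/301 ≈ 130.57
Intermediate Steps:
z(v, G) = 19 + G*v
u = 3*sqrt(1314467)/301 (u = sqrt((19 - 5*(-22)) + (-12/(-7) + (54 - 72)/129)) = sqrt((19 + 110) + (-12*(-1/7) - 18*1/129)) = sqrt(129 + (12/7 - 6/43)) = sqrt(129 + 474/301) = sqrt(39303/301) = 3*sqrt(1314467)/301 ≈ 11.427)
u**2 = (3*sqrt(1314467)/301)**2 = 39303/301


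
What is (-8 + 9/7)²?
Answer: 2209/49 ≈ 45.082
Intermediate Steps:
(-8 + 9/7)² = (-47/7)² = 2209/49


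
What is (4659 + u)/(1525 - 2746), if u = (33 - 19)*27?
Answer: -1679/407 ≈ -4.1253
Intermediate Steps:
u = 378 (u = 14*27 = 378)
(4659 + u)/(1525 - 2746) = (4659 + 378)/(1525 - 2746) = 5037/(-1221) = 5037*(-1/1221) = -1679/407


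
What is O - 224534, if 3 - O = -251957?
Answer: 27426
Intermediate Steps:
O = 251960 (O = 3 - 1*(-251957) = 3 + 251957 = 251960)
O - 224534 = 251960 - 224534 = 27426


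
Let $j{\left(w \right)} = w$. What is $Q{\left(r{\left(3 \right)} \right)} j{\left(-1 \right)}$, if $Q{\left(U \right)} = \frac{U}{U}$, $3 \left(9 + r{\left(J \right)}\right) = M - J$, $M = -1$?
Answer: $-1$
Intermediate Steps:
$r{\left(J \right)} = - \frac{28}{3} - \frac{J}{3}$ ($r{\left(J \right)} = -9 + \frac{-1 - J}{3} = -9 - \left(\frac{1}{3} + \frac{J}{3}\right) = - \frac{28}{3} - \frac{J}{3}$)
$Q{\left(U \right)} = 1$
$Q{\left(r{\left(3 \right)} \right)} j{\left(-1 \right)} = 1 \left(-1\right) = -1$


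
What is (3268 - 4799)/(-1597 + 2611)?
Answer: -1531/1014 ≈ -1.5099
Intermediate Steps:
(3268 - 4799)/(-1597 + 2611) = -1531/1014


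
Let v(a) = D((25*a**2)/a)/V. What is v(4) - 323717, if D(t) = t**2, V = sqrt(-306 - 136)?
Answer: -323717 - 5000*I*sqrt(442)/221 ≈ -3.2372e+5 - 475.65*I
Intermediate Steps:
V = I*sqrt(442) (V = sqrt(-442) = I*sqrt(442) ≈ 21.024*I)
v(a) = -625*I*sqrt(442)*a**2/442 (v(a) = ((25*a**2)/a)**2/((I*sqrt(442))) = (25*a)**2*(-I*sqrt(442)/442) = (625*a**2)*(-I*sqrt(442)/442) = -625*I*sqrt(442)*a**2/442)
v(4) - 323717 = -625/442*I*sqrt(442)*4**2 - 323717 = -625/442*I*sqrt(442)*16 - 323717 = -5000*I*sqrt(442)/221 - 323717 = -323717 - 5000*I*sqrt(442)/221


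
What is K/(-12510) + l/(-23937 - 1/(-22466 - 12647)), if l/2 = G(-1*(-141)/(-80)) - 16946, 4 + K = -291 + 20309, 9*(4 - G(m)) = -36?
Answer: -48531746711/262866337470 ≈ -0.18463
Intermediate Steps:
G(m) = 8 (G(m) = 4 - 1/9*(-36) = 4 + 4 = 8)
K = 20014 (K = -4 + (-291 + 20309) = -4 + 20018 = 20014)
l = -33876 (l = 2*(8 - 16946) = 2*(-16938) = -33876)
K/(-12510) + l/(-23937 - 1/(-22466 - 12647)) = 20014/(-12510) - 33876/(-23937 - 1/(-22466 - 12647)) = 20014*(-1/12510) - 33876/(-23937 - 1/(-35113)) = -10007/6255 - 33876/(-23937 - 1*(-1/35113)) = -10007/6255 - 33876/(-23937 + 1/35113) = -10007/6255 - 33876/(-840499880/35113) = -10007/6255 - 33876*(-35113/840499880) = -10007/6255 + 297371997/210124970 = -48531746711/262866337470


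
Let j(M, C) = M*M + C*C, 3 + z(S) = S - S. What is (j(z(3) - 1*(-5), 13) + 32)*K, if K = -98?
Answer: -20090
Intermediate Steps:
z(S) = -3 (z(S) = -3 + (S - S) = -3 + 0 = -3)
j(M, C) = C² + M² (j(M, C) = M² + C² = C² + M²)
(j(z(3) - 1*(-5), 13) + 32)*K = ((13² + (-3 - 1*(-5))²) + 32)*(-98) = ((169 + (-3 + 5)²) + 32)*(-98) = ((169 + 2²) + 32)*(-98) = ((169 + 4) + 32)*(-98) = (173 + 32)*(-98) = 205*(-98) = -20090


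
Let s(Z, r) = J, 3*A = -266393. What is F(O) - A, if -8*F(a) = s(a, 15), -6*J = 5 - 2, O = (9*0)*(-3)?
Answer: 4262291/48 ≈ 88798.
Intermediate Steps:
A = -266393/3 (A = (1/3)*(-266393) = -266393/3 ≈ -88798.)
O = 0 (O = 0*(-3) = 0)
J = -1/2 (J = -(5 - 2)/6 = -1/6*3 = -1/2 ≈ -0.50000)
s(Z, r) = -1/2
F(a) = 1/16 (F(a) = -1/8*(-1/2) = 1/16)
F(O) - A = 1/16 - 1*(-266393/3) = 1/16 + 266393/3 = 4262291/48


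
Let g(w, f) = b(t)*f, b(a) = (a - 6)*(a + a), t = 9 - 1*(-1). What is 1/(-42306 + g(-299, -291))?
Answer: -1/65586 ≈ -1.5247e-5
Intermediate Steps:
t = 10 (t = 9 + 1 = 10)
b(a) = 2*a*(-6 + a) (b(a) = (-6 + a)*(2*a) = 2*a*(-6 + a))
g(w, f) = 80*f (g(w, f) = (2*10*(-6 + 10))*f = (2*10*4)*f = 80*f)
1/(-42306 + g(-299, -291)) = 1/(-42306 + 80*(-291)) = 1/(-42306 - 23280) = 1/(-65586) = -1/65586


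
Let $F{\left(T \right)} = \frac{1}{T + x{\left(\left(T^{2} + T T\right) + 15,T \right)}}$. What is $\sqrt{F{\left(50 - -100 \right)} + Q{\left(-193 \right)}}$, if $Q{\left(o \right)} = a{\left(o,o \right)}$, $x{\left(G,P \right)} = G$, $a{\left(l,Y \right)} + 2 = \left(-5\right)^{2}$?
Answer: $\frac{2 \sqrt{11729305335}}{45165} \approx 4.7958$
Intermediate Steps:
$a{\left(l,Y \right)} = 23$ ($a{\left(l,Y \right)} = -2 + \left(-5\right)^{2} = -2 + 25 = 23$)
$F{\left(T \right)} = \frac{1}{15 + T + 2 T^{2}}$ ($F{\left(T \right)} = \frac{1}{T + \left(\left(T^{2} + T T\right) + 15\right)} = \frac{1}{T + \left(\left(T^{2} + T^{2}\right) + 15\right)} = \frac{1}{T + \left(2 T^{2} + 15\right)} = \frac{1}{T + \left(15 + 2 T^{2}\right)} = \frac{1}{15 + T + 2 T^{2}}$)
$Q{\left(o \right)} = 23$
$\sqrt{F{\left(50 - -100 \right)} + Q{\left(-193 \right)}} = \sqrt{\frac{1}{15 + \left(50 - -100\right) + 2 \left(50 - -100\right)^{2}} + 23} = \sqrt{\frac{1}{15 + \left(50 + 100\right) + 2 \left(50 + 100\right)^{2}} + 23} = \sqrt{\frac{1}{15 + 150 + 2 \cdot 150^{2}} + 23} = \sqrt{\frac{1}{15 + 150 + 2 \cdot 22500} + 23} = \sqrt{\frac{1}{15 + 150 + 45000} + 23} = \sqrt{\frac{1}{45165} + 23} = \sqrt{\frac{1038796}{45165}} = \frac{2 \sqrt{11729305335}}{45165}$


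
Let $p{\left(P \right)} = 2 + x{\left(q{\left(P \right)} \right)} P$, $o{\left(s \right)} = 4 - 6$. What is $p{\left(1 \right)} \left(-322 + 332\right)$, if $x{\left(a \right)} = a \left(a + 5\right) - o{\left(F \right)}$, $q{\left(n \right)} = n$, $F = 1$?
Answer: $100$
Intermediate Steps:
$o{\left(s \right)} = -2$ ($o{\left(s \right)} = 4 - 6 = -2$)
$x{\left(a \right)} = 2 + a \left(5 + a\right)$ ($x{\left(a \right)} = a \left(a + 5\right) - -2 = a \left(5 + a\right) + 2 = 2 + a \left(5 + a\right)$)
$p{\left(P \right)} = 2 + P \left(2 + P^{2} + 5 P\right)$ ($p{\left(P \right)} = 2 + \left(2 + P^{2} + 5 P\right) P = 2 + P \left(2 + P^{2} + 5 P\right)$)
$p{\left(1 \right)} \left(-322 + 332\right) = \left(2 + 1 \left(2 + 1^{2} + 5 \cdot 1\right)\right) \left(-322 + 332\right) = \left(2 + 1 \left(2 + 1 + 5\right)\right) 10 = \left(2 + 1 \cdot 8\right) 10 = \left(2 + 8\right) 10 = 10 \cdot 10 = 100$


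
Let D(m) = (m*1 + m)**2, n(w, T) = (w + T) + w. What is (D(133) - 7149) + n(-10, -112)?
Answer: 63475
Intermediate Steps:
n(w, T) = T + 2*w (n(w, T) = (T + w) + w = T + 2*w)
D(m) = 4*m**2 (D(m) = (m + m)**2 = (2*m)**2 = 4*m**2)
(D(133) - 7149) + n(-10, -112) = (4*133**2 - 7149) + (-112 + 2*(-10)) = (4*17689 - 7149) + (-112 - 20) = (70756 - 7149) - 132 = 63607 - 132 = 63475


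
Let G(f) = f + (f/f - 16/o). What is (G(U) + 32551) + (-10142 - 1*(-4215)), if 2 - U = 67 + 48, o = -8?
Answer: 26514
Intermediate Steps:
U = -113 (U = 2 - (67 + 48) = 2 - 1*115 = 2 - 115 = -113)
G(f) = 3 + f (G(f) = f + (f/f - 16/(-8)) = f + (1 - 16*(-⅛)) = f + (1 + 2) = f + 3 = 3 + f)
(G(U) + 32551) + (-10142 - 1*(-4215)) = ((3 - 113) + 32551) + (-10142 - 1*(-4215)) = (-110 + 32551) + (-10142 + 4215) = 32441 - 5927 = 26514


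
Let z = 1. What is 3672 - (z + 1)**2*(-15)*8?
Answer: 4152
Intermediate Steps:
3672 - (z + 1)**2*(-15)*8 = 3672 - (1 + 1)**2*(-15)*8 = 3672 - 2**2*(-15)*8 = 3672 - 4*(-15)*8 = 3672 - (-60)*8 = 3672 - 1*(-480) = 3672 + 480 = 4152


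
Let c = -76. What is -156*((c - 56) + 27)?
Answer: 16380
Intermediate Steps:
-156*((c - 56) + 27) = -156*((-76 - 56) + 27) = -156*(-132 + 27) = -156*(-105) = 16380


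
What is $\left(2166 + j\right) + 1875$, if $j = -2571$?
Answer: $1470$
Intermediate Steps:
$\left(2166 + j\right) + 1875 = \left(2166 - 2571\right) + 1875 = -405 + 1875 = 1470$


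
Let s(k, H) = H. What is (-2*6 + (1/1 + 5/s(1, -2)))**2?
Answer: 729/4 ≈ 182.25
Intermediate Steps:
(-2*6 + (1/1 + 5/s(1, -2)))**2 = (-2*6 + (1/1 + 5/(-2)))**2 = (-12 + (1*1 + 5*(-1/2)))**2 = (-12 + (1 - 5/2))**2 = (-12 - 3/2)**2 = (-27/2)**2 = 729/4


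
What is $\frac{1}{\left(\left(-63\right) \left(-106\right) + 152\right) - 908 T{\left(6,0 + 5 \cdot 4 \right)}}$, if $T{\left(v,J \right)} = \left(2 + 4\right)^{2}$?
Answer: $- \frac{1}{25858} \approx -3.8673 \cdot 10^{-5}$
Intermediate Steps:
$T{\left(v,J \right)} = 36$ ($T{\left(v,J \right)} = 6^{2} = 36$)
$\frac{1}{\left(\left(-63\right) \left(-106\right) + 152\right) - 908 T{\left(6,0 + 5 \cdot 4 \right)}} = \frac{1}{\left(\left(-63\right) \left(-106\right) + 152\right) - 32688} = \frac{1}{\left(6678 + 152\right) - 32688} = \frac{1}{6830 - 32688} = \frac{1}{-25858} = - \frac{1}{25858}$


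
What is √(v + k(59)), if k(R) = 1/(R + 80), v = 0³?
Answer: √139/139 ≈ 0.084819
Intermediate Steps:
v = 0
k(R) = 1/(80 + R)
√(v + k(59)) = √(0 + 1/(80 + 59)) = √(0 + 1/139) = √(1/139) = √139/139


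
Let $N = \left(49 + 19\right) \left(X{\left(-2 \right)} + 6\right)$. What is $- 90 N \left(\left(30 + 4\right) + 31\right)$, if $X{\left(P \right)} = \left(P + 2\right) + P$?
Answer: $-1591200$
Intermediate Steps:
$X{\left(P \right)} = 2 + 2 P$ ($X{\left(P \right)} = \left(2 + P\right) + P = 2 + 2 P$)
$N = 272$ ($N = \left(49 + 19\right) \left(\left(2 + 2 \left(-2\right)\right) + 6\right) = 68 \left(\left(2 - 4\right) + 6\right) = 68 \left(-2 + 6\right) = 68 \cdot 4 = 272$)
$- 90 N \left(\left(30 + 4\right) + 31\right) = \left(-90\right) 272 \left(\left(30 + 4\right) + 31\right) = - 24480 \left(34 + 31\right) = \left(-24480\right) 65 = -1591200$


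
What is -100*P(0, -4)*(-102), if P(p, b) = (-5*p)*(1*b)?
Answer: 0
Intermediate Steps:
P(p, b) = -5*b*p (P(p, b) = (-5*p)*b = -5*b*p)
-100*P(0, -4)*(-102) = -(-500)*(-4)*0*(-102) = -100*0*(-102) = 0*(-102) = 0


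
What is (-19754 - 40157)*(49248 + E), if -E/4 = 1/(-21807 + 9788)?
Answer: -35462022817276/12019 ≈ -2.9505e+9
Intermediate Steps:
E = 4/12019 (E = -4/(-21807 + 9788) = -4/(-12019) = -4*(-1/12019) = 4/12019 ≈ 0.00033281)
(-19754 - 40157)*(49248 + E) = (-19754 - 40157)*(49248 + 4/12019) = -59911*591911716/12019 = -35462022817276/12019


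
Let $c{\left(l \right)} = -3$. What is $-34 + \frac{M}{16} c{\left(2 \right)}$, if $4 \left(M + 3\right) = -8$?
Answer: $- \frac{529}{16} \approx -33.063$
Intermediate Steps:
$M = -5$ ($M = -3 + \frac{1}{4} \left(-8\right) = -3 - 2 = -5$)
$-34 + \frac{M}{16} c{\left(2 \right)} = -34 + - \frac{5}{16} \left(-3\right) = -34 + \left(-5\right) \frac{1}{16} \left(-3\right) = -34 - - \frac{15}{16} = -34 + \frac{15}{16} = - \frac{529}{16}$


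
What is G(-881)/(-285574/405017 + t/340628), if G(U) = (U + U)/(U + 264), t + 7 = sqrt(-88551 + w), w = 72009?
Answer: -23646734104567434544927192/5838598646392651412430023 - 295361583928363886712*I*sqrt(1838)/5838598646392651412430023 ≈ -4.0501 - 0.0021688*I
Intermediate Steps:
t = -7 + 3*I*sqrt(1838) (t = -7 + sqrt(-88551 + 72009) = -7 + sqrt(-16542) = -7 + 3*I*sqrt(1838) ≈ -7.0 + 128.62*I)
G(U) = 2*U/(264 + U) (G(U) = (2*U)/(264 + U) = 2*U/(264 + U))
G(-881)/(-285574/405017 + t/340628) = (2*(-881)/(264 - 881))/(-285574/405017 + (-7 + 3*I*sqrt(1838))/340628) = (2*(-881)/(-617))/(-285574*1/405017 + (-7 + 3*I*sqrt(1838))*(1/340628)) = (2*(-881)*(-1/617))/(-285574/405017 + (-7/340628 + 3*I*sqrt(1838)/340628)) = 1762/(617*(-97277335591/137960130676 + 3*I*sqrt(1838)/340628))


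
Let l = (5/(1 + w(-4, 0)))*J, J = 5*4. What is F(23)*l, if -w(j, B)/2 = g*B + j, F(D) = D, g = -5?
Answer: 2300/9 ≈ 255.56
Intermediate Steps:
w(j, B) = -2*j + 10*B (w(j, B) = -2*(-5*B + j) = -2*(j - 5*B) = -2*j + 10*B)
J = 20
l = 100/9 (l = (5/(1 + (-2*(-4) + 10*0)))*20 = (5/(1 + (8 + 0)))*20 = (5/(1 + 8))*20 = (5/9)*20 = 100/9 ≈ 11.111)
F(23)*l = 23*(100/9) = 2300/9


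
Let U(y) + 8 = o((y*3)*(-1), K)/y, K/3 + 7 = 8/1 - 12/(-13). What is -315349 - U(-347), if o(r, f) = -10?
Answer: -109423337/347 ≈ -3.1534e+5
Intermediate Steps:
K = 75/13 (K = -21 + 3*(8/1 - 12/(-13)) = -21 + 3*(8*1 - 12*(-1/13)) = -21 + 3*(8 + 12/13) = -21 + 3*(116/13) = -21 + 348/13 = 75/13 ≈ 5.7692)
U(y) = -8 - 10/y
-315349 - U(-347) = -315349 - (-8 - 10/(-347)) = -315349 - (-8 - 10*(-1/347)) = -315349 - (-8 + 10/347) = -315349 - 1*(-2766/347) = -315349 + 2766/347 = -109423337/347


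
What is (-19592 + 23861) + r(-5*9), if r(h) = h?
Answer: 4224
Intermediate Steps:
(-19592 + 23861) + r(-5*9) = (-19592 + 23861) - 5*9 = 4269 - 45 = 4224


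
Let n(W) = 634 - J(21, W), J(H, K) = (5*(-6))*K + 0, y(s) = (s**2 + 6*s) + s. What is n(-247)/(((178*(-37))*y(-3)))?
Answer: -847/9879 ≈ -0.085737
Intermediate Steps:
y(s) = s**2 + 7*s
J(H, K) = -30*K (J(H, K) = -30*K + 0 = -30*K)
n(W) = 634 + 30*W (n(W) = 634 - (-30)*W = 634 + 30*W)
n(-247)/(((178*(-37))*y(-3))) = (634 + 30*(-247))/(((178*(-37))*(-3*(7 - 3)))) = (634 - 7410)/((-(-19758)*4)) = -6776/((-6586*(-12))) = -6776/79032 = -6776*1/79032 = -847/9879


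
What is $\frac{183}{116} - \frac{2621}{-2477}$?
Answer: $\frac{757327}{287332} \approx 2.6357$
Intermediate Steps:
$\frac{183}{116} - \frac{2621}{-2477} = 183 \cdot \frac{1}{116} - - \frac{2621}{2477} = \frac{183}{116} + \frac{2621}{2477} = \frac{757327}{287332}$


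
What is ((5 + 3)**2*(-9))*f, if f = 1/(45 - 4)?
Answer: -576/41 ≈ -14.049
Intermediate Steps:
f = 1/41 ≈ 0.024390
((5 + 3)**2*(-9))*f = ((5 + 3)**2*(-9))*(1/41) = (8**2*(-9))*(1/41) = (64*(-9))*(1/41) = -576*1/41 = -576/41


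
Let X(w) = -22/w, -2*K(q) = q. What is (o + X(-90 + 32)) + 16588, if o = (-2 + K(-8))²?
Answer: 481179/29 ≈ 16592.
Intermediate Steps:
K(q) = -q/2
o = 4 (o = (-2 - ½*(-8))² = (-2 + 4)² = 2² = 4)
(o + X(-90 + 32)) + 16588 = (4 - 22/(-90 + 32)) + 16588 = (4 - 22/(-58)) + 16588 = (4 - 22*(-1/58)) + 16588 = (4 + 11/29) + 16588 = 127/29 + 16588 = 481179/29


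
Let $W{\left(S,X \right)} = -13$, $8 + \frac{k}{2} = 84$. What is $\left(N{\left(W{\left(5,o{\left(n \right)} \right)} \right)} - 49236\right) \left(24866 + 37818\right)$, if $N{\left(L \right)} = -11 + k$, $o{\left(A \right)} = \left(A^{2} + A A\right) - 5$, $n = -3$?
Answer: $-3077470980$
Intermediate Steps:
$k = 152$ ($k = -16 + 2 \cdot 84 = -16 + 168 = 152$)
$o{\left(A \right)} = -5 + 2 A^{2}$ ($o{\left(A \right)} = \left(A^{2} + A^{2}\right) - 5 = 2 A^{2} - 5 = -5 + 2 A^{2}$)
$N{\left(L \right)} = 141$ ($N{\left(L \right)} = -11 + 152 = 141$)
$\left(N{\left(W{\left(5,o{\left(n \right)} \right)} \right)} - 49236\right) \left(24866 + 37818\right) = \left(141 - 49236\right) \left(24866 + 37818\right) = \left(-49095\right) 62684 = -3077470980$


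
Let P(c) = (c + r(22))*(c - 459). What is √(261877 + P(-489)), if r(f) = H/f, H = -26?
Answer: √87914893/11 ≈ 852.39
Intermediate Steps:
r(f) = -26/f
P(c) = (-459 + c)*(-13/11 + c) (P(c) = (c - 26/22)*(c - 459) = (c - 26*1/22)*(-459 + c) = (c - 13/11)*(-459 + c) = (-13/11 + c)*(-459 + c) = (-459 + c)*(-13/11 + c))
√(261877 + P(-489)) = √(261877 + (5967/11 + (-489)² - 5062/11*(-489))) = √(261877 + (5967/11 + 239121 + 2475318/11)) = √(261877 + 5111616/11) = √(7992263/11) = √87914893/11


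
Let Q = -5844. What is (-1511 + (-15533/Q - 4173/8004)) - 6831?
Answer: -8127088489/974487 ≈ -8339.9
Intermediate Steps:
(-1511 + (-15533/Q - 4173/8004)) - 6831 = (-1511 + (-15533/(-5844) - 4173/8004)) - 6831 = (-1511 + (-15533*(-1/5844) - 4173*1/8004)) - 6831 = (-1511 + (15533/5844 - 1391/2668)) - 6831 = (-1511 + 2082065/974487) - 6831 = -1470367792/974487 - 6831 = -8127088489/974487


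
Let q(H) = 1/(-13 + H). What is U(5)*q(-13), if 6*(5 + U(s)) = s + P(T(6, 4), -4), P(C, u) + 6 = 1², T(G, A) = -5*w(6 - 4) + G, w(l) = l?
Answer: 5/26 ≈ 0.19231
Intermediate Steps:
T(G, A) = -10 + G (T(G, A) = -5*(6 - 4) + G = -5*2 + G = -10 + G)
P(C, u) = -5 (P(C, u) = -6 + 1² = -6 + 1 = -5)
U(s) = -35/6 + s/6 (U(s) = -5 + (s - 5)/6 = -5 + (-5 + s)/6 = -5 + (-⅚ + s/6) = -35/6 + s/6)
U(5)*q(-13) = (-35/6 + (⅙)*5)/(-13 - 13) = (-35/6 + ⅚)/(-26) = -5*(-1/26) = 5/26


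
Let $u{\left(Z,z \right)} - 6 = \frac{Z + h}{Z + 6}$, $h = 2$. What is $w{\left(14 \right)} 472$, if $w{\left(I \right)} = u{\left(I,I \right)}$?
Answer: $\frac{16048}{5} \approx 3209.6$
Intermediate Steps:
$u{\left(Z,z \right)} = 6 + \frac{2 + Z}{6 + Z}$ ($u{\left(Z,z \right)} = 6 + \frac{Z + 2}{Z + 6} = 6 + \frac{2 + Z}{6 + Z}$)
$w{\left(I \right)} = \frac{38 + 7 I}{6 + I}$
$w{\left(14 \right)} 472 = \frac{38 + 7 \cdot 14}{6 + 14} \cdot 472 = \frac{38 + 98}{20} \cdot 472 = \frac{1}{20} \cdot 136 \cdot 472 = \frac{34}{5} \cdot 472 = \frac{16048}{5}$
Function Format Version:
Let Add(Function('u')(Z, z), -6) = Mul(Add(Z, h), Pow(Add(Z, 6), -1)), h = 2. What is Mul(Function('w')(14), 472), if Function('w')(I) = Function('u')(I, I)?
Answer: Rational(16048, 5) ≈ 3209.6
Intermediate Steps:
Function('u')(Z, z) = Add(6, Mul(Pow(Add(6, Z), -1), Add(2, Z))) (Function('u')(Z, z) = Add(6, Mul(Add(Z, 2), Pow(Add(Z, 6), -1))) = Add(6, Mul(Add(2, Z), Pow(Add(6, Z), -1))) = Add(6, Mul(Pow(Add(6, Z), -1), Add(2, Z))))
Function('w')(I) = Mul(Pow(Add(6, I), -1), Add(38, Mul(7, I)))
Mul(Function('w')(14), 472) = Mul(Mul(Pow(Add(6, 14), -1), Add(38, Mul(7, 14))), 472) = Mul(Mul(Pow(20, -1), Add(38, 98)), 472) = Mul(Mul(Rational(1, 20), 136), 472) = Mul(Rational(34, 5), 472) = Rational(16048, 5)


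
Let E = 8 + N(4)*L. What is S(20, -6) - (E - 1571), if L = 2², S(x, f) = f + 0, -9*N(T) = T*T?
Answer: 14077/9 ≈ 1564.1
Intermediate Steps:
N(T) = -T²/9 (N(T) = -T*T/9 = -T²/9)
S(x, f) = f
L = 4
E = 8/9 (E = 8 - ⅑*4²*4 = 8 - ⅑*16*4 = 8 - 16/9*4 = 8 - 64/9 = 8/9 ≈ 0.88889)
S(20, -6) - (E - 1571) = -6 - (8/9 - 1571) = -6 - 1*(-14131/9) = -6 + 14131/9 = 14077/9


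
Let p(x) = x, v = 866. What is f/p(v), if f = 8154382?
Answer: 4077191/433 ≈ 9416.1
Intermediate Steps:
f/p(v) = 8154382/866 = 8154382*(1/866) = 4077191/433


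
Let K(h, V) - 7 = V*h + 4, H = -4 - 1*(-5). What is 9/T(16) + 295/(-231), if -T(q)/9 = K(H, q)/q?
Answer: -3887/2079 ≈ -1.8696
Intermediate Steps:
H = 1 (H = -4 + 5 = 1)
K(h, V) = 11 + V*h (K(h, V) = 7 + (V*h + 4) = 7 + (4 + V*h) = 11 + V*h)
T(q) = -9*(11 + q)/q (T(q) = -9*(11 + q*1)/q = -9*(11 + q)/q)
9/T(16) + 295/(-231) = 9/(-9 - 99/16) + 295/(-231) = 9/(-9 - 99*1/16) + 295*(-1/231) = 9/(-9 - 99/16) - 295/231 = 9/(-243/16) - 295/231 = 9*(-16/243) - 295/231 = -16/27 - 295/231 = -3887/2079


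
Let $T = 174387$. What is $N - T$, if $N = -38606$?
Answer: $-212993$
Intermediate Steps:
$N - T = -38606 - 174387 = -212993$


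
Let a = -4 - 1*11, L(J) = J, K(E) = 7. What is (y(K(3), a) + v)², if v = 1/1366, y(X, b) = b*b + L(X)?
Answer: 100433849569/1865956 ≈ 53824.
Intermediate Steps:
a = -15 (a = -4 - 11 = -15)
y(X, b) = X + b² (y(X, b) = b*b + X = b² + X = X + b²)
v = 1/1366 ≈ 0.00073206
(y(K(3), a) + v)² = ((7 + (-15)²) + 1/1366)² = ((7 + 225) + 1/1366)² = (232 + 1/1366)² = (316913/1366)² = 100433849569/1865956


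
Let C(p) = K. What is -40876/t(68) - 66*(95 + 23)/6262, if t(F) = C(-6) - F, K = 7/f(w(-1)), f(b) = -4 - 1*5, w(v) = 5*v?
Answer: 1149434418/1938089 ≈ 593.08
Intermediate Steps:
f(b) = -9 (f(b) = -4 - 5 = -9)
K = -7/9 (K = 7/(-9) = 7*(-⅑) = -7/9 ≈ -0.77778)
C(p) = -7/9
t(F) = -7/9 - F
-40876/t(68) - 66*(95 + 23)/6262 = -40876/(-7/9 - 1*68) - 66*(95 + 23)/6262 = -40876/(-7/9 - 68) - 66*118*(1/6262) = -40876/(-619/9) - 7788*1/6262 = -40876*(-9/619) - 3894/3131 = 367884/619 - 3894/3131 = 1149434418/1938089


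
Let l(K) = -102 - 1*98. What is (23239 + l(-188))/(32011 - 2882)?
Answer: 23039/29129 ≈ 0.79093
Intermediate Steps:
l(K) = -200 (l(K) = -102 - 98 = -200)
(23239 + l(-188))/(32011 - 2882) = (23239 - 200)/(32011 - 2882) = 23039/29129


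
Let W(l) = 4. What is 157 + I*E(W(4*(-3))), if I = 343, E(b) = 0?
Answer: 157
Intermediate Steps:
157 + I*E(W(4*(-3))) = 157 + 343*0 = 157 + 0 = 157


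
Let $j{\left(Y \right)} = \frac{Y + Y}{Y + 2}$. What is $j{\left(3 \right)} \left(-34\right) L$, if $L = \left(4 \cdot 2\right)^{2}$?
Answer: $- \frac{13056}{5} \approx -2611.2$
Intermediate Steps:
$L = 64$ ($L = 8^{2} = 64$)
$j{\left(Y \right)} = \frac{2 Y}{2 + Y}$
$j{\left(3 \right)} \left(-34\right) L = 2 \cdot 3 \frac{1}{2 + 3} \left(-34\right) 64 = 2 \cdot 3 \cdot \frac{1}{5} \left(-34\right) 64 = \frac{6}{5} \left(-34\right) 64 = \left(- \frac{204}{5}\right) 64 = - \frac{13056}{5}$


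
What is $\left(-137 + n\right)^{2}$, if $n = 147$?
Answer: $100$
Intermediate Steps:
$\left(-137 + n\right)^{2} = \left(-137 + 147\right)^{2} = 10^{2} = 100$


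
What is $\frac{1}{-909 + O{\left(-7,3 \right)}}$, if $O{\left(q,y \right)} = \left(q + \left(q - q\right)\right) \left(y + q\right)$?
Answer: $- \frac{1}{881} \approx -0.0011351$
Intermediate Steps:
$O{\left(q,y \right)} = q \left(q + y\right)$ ($O{\left(q,y \right)} = \left(q + 0\right) \left(q + y\right) = q \left(q + y\right)$)
$\frac{1}{-909 + O{\left(-7,3 \right)}} = \frac{1}{-909 - 7 \left(-7 + 3\right)} = \frac{1}{-909 - -28} = \frac{1}{-909 + 28} = \frac{1}{-881} = - \frac{1}{881}$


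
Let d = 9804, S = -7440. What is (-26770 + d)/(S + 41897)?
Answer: -16966/34457 ≈ -0.49238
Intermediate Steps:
(-26770 + d)/(S + 41897) = (-26770 + 9804)/(-7440 + 41897) = -16966/34457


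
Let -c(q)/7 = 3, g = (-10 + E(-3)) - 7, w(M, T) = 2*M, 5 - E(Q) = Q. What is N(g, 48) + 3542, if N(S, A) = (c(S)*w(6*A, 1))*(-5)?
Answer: 64022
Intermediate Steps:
E(Q) = 5 - Q
g = -9 (g = (-10 + (5 - 1*(-3))) - 7 = (-10 + (5 + 3)) - 7 = (-10 + 8) - 7 = -2 - 7 = -9)
c(q) = -21 (c(q) = -7*3 = -21)
N(S, A) = 1260*A (N(S, A) = -42*6*A*(-5) = -252*A*(-5) = 1260*A)
N(g, 48) + 3542 = 1260*48 + 3542 = 60480 + 3542 = 64022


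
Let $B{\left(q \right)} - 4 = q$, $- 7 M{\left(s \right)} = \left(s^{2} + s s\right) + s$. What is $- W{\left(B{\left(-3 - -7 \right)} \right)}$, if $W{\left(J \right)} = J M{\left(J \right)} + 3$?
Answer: $\frac{1067}{7} \approx 152.43$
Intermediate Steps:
$M{\left(s \right)} = - \frac{2 s^{2}}{7} - \frac{s}{7}$ ($M{\left(s \right)} = - \frac{\left(s^{2} + s s\right) + s}{7} = - \frac{\left(s^{2} + s^{2}\right) + s}{7} = - \frac{2 s^{2} + s}{7} = - \frac{s + 2 s^{2}}{7} = - \frac{2 s^{2}}{7} - \frac{s}{7}$)
$B{\left(q \right)} = 4 + q$
$W{\left(J \right)} = 3 - \frac{J^{2} \left(1 + 2 J\right)}{7}$ ($W{\left(J \right)} = J \left(- \frac{J \left(1 + 2 J\right)}{7}\right) + 3 = - \frac{J^{2} \left(1 + 2 J\right)}{7} + 3 = 3 - \frac{J^{2} \left(1 + 2 J\right)}{7}$)
$- W{\left(B{\left(-3 - -7 \right)} \right)} = - (3 - \frac{2 \left(4 - -4\right)^{3}}{7} - \frac{\left(4 - -4\right)^{2}}{7}) = - (3 - \frac{2 \left(4 + \left(-3 + 7\right)\right)^{3}}{7} - \frac{\left(4 + \left(-3 + 7\right)\right)^{2}}{7}) = - (3 - \frac{2 \left(4 + 4\right)^{3}}{7} - \frac{\left(4 + 4\right)^{2}}{7}) = - (3 - \frac{2 \cdot 8^{3}}{7} - \frac{8^{2}}{7}) = - (3 - \frac{1024}{7} - \frac{64}{7}) = \left(-1\right) \left(- \frac{1067}{7}\right) = \frac{1067}{7}$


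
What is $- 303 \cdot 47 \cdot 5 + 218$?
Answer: $-70987$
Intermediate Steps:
$- 303 \cdot 47 \cdot 5 + 218 = \left(-303\right) 235 + 218 = -71205 + 218 = -70987$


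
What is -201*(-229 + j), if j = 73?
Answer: 31356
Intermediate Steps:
-201*(-229 + j) = -201*(-229 + 73) = -201*(-156) = 31356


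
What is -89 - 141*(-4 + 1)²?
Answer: -1358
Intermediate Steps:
-89 - 141*(-4 + 1)² = -89 - 141*(-3)² = -89 - 141*9 = -89 - 1269 = -1358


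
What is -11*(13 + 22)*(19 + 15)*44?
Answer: -575960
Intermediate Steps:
-11*(13 + 22)*(19 + 15)*44 = -385*34*44 = -11*1190*44 = -13090*44 = -575960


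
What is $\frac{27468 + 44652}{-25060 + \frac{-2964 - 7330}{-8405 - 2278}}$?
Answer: $- \frac{385228980}{133852843} \approx -2.878$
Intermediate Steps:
$\frac{27468 + 44652}{-25060 + \frac{-2964 - 7330}{-8405 - 2278}} = \frac{72120}{-25060 - \frac{10294}{-10683}} = \frac{72120}{-25060 - - \frac{10294}{10683}} = \frac{72120}{-25060 + \frac{10294}{10683}} = \frac{72120}{- \frac{267705686}{10683}} = 72120 \left(- \frac{10683}{267705686}\right) = - \frac{385228980}{133852843}$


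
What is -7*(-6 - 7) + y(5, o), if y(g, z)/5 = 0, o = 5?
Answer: 91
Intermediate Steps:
y(g, z) = 0 (y(g, z) = 5*0 = 0)
-7*(-6 - 7) + y(5, o) = -7*(-6 - 7) + 0 = -7*(-13) + 0 = 91 + 0 = 91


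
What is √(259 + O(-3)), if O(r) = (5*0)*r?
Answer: √259 ≈ 16.093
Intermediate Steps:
O(r) = 0 (O(r) = 0*r = 0)
√(259 + O(-3)) = √(259 + 0) = √259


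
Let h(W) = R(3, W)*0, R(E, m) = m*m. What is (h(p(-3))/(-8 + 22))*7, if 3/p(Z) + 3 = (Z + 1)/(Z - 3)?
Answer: 0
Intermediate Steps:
R(E, m) = m²
p(Z) = 3/(-3 + (1 + Z)/(-3 + Z)) (p(Z) = 3/(-3 + (Z + 1)/(Z - 3)) = 3/(-3 + (1 + Z)/(-3 + Z)))
h(W) = 0 (h(W) = W²*0 = 0)
(h(p(-3))/(-8 + 22))*7 = (0/(-8 + 22))*7 = (0/14)*7 = ((1/14)*0)*7 = 0*7 = 0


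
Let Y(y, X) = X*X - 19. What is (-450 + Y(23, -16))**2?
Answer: 45369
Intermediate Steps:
Y(y, X) = -19 + X**2 (Y(y, X) = X**2 - 19 = -19 + X**2)
(-450 + Y(23, -16))**2 = (-450 + (-19 + (-16)**2))**2 = (-450 + (-19 + 256))**2 = (-450 + 237)**2 = (-213)**2 = 45369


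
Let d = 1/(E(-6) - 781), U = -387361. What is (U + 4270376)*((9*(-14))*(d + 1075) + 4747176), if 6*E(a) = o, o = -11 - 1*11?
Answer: 21077011986178365/1177 ≈ 1.7907e+13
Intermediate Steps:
o = -22 (o = -11 - 11 = -22)
E(a) = -11/3 (E(a) = (⅙)*(-22) = -11/3)
d = -3/2354 (d = 1/(-11/3 - 781) = 1/(-2354/3) = -3/2354 ≈ -0.0012744)
(U + 4270376)*((9*(-14))*(d + 1075) + 4747176) = (-387361 + 4270376)*((9*(-14))*(-3/2354 + 1075) + 4747176) = 3883015*(-126*2530547/2354 + 4747176) = 3883015*(-159424461/1177 + 4747176) = 3883015*(5428001691/1177) = 21077011986178365/1177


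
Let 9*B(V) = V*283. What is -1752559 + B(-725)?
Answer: -15978206/9 ≈ -1.7754e+6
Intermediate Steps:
B(V) = 283*V/9 (B(V) = (V*283)/9 = (283*V)/9 = 283*V/9)
-1752559 + B(-725) = -1752559 + (283/9)*(-725) = -1752559 - 205175/9 = -15978206/9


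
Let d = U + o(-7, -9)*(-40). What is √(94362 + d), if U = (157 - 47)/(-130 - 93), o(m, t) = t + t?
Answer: 2*√1182077062/223 ≈ 308.35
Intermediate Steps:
o(m, t) = 2*t
U = -110/223 (U = 110/(-223) = 110*(-1/223) = -110/223 ≈ -0.49327)
d = 160450/223 (d = -110/223 + (2*(-9))*(-40) = -110/223 - 18*(-40) = -110/223 + 720 = 160450/223 ≈ 719.51)
√(94362 + d) = √(94362 + 160450/223) = √(21203176/223) = 2*√1182077062/223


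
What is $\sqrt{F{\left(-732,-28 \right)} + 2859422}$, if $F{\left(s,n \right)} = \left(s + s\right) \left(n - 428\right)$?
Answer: $\sqrt{3527006} \approx 1878.0$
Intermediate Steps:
$F{\left(s,n \right)} = 2 s \left(-428 + n\right)$
$\sqrt{F{\left(-732,-28 \right)} + 2859422} = \sqrt{2 \left(-732\right) \left(-428 - 28\right) + 2859422} = \sqrt{2 \left(-732\right) \left(-456\right) + 2859422} = \sqrt{667584 + 2859422} = \sqrt{3527006}$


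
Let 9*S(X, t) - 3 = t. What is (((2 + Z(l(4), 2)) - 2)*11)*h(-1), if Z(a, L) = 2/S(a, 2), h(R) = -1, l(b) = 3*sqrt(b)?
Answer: -198/5 ≈ -39.600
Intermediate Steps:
S(X, t) = 1/3 + t/9
Z(a, L) = 18/5 (Z(a, L) = 2/(1/3 + (1/9)*2) = 2/(1/3 + 2/9) = 2/(5/9) = 2*(9/5) = 18/5)
(((2 + Z(l(4), 2)) - 2)*11)*h(-1) = (((2 + 18/5) - 2)*11)*(-1) = ((28/5 - 2)*11)*(-1) = ((18/5)*11)*(-1) = (198/5)*(-1) = -198/5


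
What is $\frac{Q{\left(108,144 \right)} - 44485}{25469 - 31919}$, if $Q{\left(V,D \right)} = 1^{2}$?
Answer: $\frac{7414}{1075} \approx 6.8967$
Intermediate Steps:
$Q{\left(V,D \right)} = 1$
$\frac{Q{\left(108,144 \right)} - 44485}{25469 - 31919} = \frac{1 - 44485}{25469 - 31919} = - \frac{44484}{-6450} = \left(-44484\right) \left(- \frac{1}{6450}\right) = \frac{7414}{1075}$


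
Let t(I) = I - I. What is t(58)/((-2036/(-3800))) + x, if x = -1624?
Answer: -1624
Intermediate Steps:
t(I) = 0
t(58)/((-2036/(-3800))) + x = 0/((-2036/(-3800))) - 1624 = 0/((-2036*(-1/3800))) - 1624 = 0/(509/950) - 1624 = 0*(950/509) - 1624 = 0 - 1624 = -1624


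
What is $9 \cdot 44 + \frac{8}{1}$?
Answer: $404$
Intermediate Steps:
$9 \cdot 44 + \frac{8}{1} = 396 + 8 \cdot 1 = 396 + 8 = 404$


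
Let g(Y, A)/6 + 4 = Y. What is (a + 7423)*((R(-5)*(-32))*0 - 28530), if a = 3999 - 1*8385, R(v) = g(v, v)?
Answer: -86645610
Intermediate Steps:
g(Y, A) = -24 + 6*Y
R(v) = -24 + 6*v
a = -4386 (a = 3999 - 8385 = -4386)
(a + 7423)*((R(-5)*(-32))*0 - 28530) = (-4386 + 7423)*(((-24 + 6*(-5))*(-32))*0 - 28530) = 3037*(((-24 - 30)*(-32))*0 - 28530) = 3037*(-54*(-32)*0 - 28530) = 3037*(1728*0 - 28530) = 3037*(0 - 28530) = 3037*(-28530) = -86645610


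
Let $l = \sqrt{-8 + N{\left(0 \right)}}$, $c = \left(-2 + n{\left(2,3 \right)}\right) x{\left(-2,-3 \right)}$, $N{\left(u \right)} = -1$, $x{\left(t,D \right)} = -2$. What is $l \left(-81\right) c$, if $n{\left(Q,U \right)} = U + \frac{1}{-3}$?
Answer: $324 i \approx 324.0 i$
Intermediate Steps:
$n{\left(Q,U \right)} = - \frac{1}{3} + U$ ($n{\left(Q,U \right)} = U - \frac{1}{3} = - \frac{1}{3} + U$)
$c = - \frac{4}{3}$ ($c = \left(-2 + \left(- \frac{1}{3} + 3\right)\right) \left(-2\right) = \left(-2 + \frac{8}{3}\right) \left(-2\right) = \frac{2}{3} \left(-2\right) = - \frac{4}{3} \approx -1.3333$)
$l = 3 i$ ($l = \sqrt{-8 - 1} = \sqrt{-9} = 3 i \approx 3.0 i$)
$l \left(-81\right) c = 3 i \left(-81\right) \left(- \frac{4}{3}\right) = - 243 i \left(- \frac{4}{3}\right) = 324 i$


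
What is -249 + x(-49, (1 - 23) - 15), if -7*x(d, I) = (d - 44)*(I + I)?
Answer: -8625/7 ≈ -1232.1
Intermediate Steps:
x(d, I) = -2*I*(-44 + d)/7 (x(d, I) = -(d - 44)*(I + I)/7 = -(-44 + d)*2*I/7 = -2*I*(-44 + d)/7)
-249 + x(-49, (1 - 23) - 15) = -249 + 2*((1 - 23) - 15)*(44 - 1*(-49))/7 = -249 + 2*(-22 - 15)*(44 + 49)/7 = -249 + (2/7)*(-37)*93 = -249 - 6882/7 = -8625/7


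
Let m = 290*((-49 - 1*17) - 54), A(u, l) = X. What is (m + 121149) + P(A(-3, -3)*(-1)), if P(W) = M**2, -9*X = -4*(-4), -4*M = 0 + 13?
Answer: 1381753/16 ≈ 86360.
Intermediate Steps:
M = -13/4 (M = -(0 + 13)/4 = -1/4*13 = -13/4 ≈ -3.2500)
X = -16/9 (X = -(-4)*(-4)/9 = -1/9*16 = -16/9 ≈ -1.7778)
A(u, l) = -16/9
P(W) = 169/16 (P(W) = (-13/4)**2 = 169/16)
m = -34800 (m = 290*((-49 - 17) - 54) = 290*(-66 - 54) = 290*(-120) = -34800)
(m + 121149) + P(A(-3, -3)*(-1)) = (-34800 + 121149) + 169/16 = 86349 + 169/16 = 1381753/16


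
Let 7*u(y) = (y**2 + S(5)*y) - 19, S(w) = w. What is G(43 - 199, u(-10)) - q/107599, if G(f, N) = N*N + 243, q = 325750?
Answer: 1368622182/5272351 ≈ 259.58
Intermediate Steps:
u(y) = -19/7 + y**2/7 + 5*y/7 (u(y) = ((y**2 + 5*y) - 19)/7 = (-19 + y**2 + 5*y)/7 = -19/7 + y**2/7 + 5*y/7)
G(f, N) = 243 + N**2 (G(f, N) = N**2 + 243 = 243 + N**2)
G(43 - 199, u(-10)) - q/107599 = (243 + (-19/7 + (1/7)*(-10)**2 + (5/7)*(-10))**2) - 325750/107599 = (243 + (-19/7 + (1/7)*100 - 50/7)**2) - 325750/107599 = (243 + (-19/7 + 100/7 - 50/7)**2) - 1*325750/107599 = (243 + (31/7)**2) - 325750/107599 = (243 + 961/49) - 325750/107599 = 12868/49 - 325750/107599 = 1368622182/5272351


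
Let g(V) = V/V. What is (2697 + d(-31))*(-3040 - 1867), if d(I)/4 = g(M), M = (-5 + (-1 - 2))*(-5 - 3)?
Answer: -13253807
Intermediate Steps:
M = 64 (M = (-5 - 3)*(-8) = -8*(-8) = 64)
g(V) = 1
d(I) = 4 (d(I) = 4*1 = 4)
(2697 + d(-31))*(-3040 - 1867) = (2697 + 4)*(-3040 - 1867) = 2701*(-4907) = -13253807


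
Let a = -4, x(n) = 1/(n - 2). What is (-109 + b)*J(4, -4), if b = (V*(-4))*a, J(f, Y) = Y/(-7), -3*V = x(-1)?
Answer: -3860/63 ≈ -61.270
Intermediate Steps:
x(n) = 1/(-2 + n)
V = ⅑ (V = -1/(3*(-2 - 1)) = -⅓/(-3) = -⅓*(-⅓) = ⅑ ≈ 0.11111)
J(f, Y) = -Y/7 (J(f, Y) = Y*(-⅐) = -Y/7)
b = 16/9 (b = ((⅑)*(-4))*(-4) = -4/9*(-4) = 16/9 ≈ 1.7778)
(-109 + b)*J(4, -4) = (-109 + 16/9)*(-⅐*(-4)) = -965/9*4/7 = -3860/63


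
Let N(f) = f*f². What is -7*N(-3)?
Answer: 189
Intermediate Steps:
N(f) = f³
-7*N(-3) = -7*(-3)³ = -7*(-27) = 189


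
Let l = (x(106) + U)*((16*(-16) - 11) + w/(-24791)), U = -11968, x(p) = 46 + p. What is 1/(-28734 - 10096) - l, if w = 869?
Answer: -3037387435433271/962634530 ≈ -3.1553e+6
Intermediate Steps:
l = 78222699856/24791 (l = ((46 + 106) - 11968)*((16*(-16) - 11) + 869/(-24791)) = (152 - 11968)*((-256 - 11) + 869*(-1/24791)) = -11816*(-267 - 869/24791) = -11816*(-6620066/24791) = 78222699856/24791 ≈ 3.1553e+6)
1/(-28734 - 10096) - l = 1/(-28734 - 10096) - 1*78222699856/24791 = 1/(-38830) - 78222699856/24791 = -1/38830 - 78222699856/24791 = -3037387435433271/962634530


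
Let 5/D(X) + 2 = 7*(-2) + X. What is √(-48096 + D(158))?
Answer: I*√969807034/142 ≈ 219.31*I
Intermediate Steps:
D(X) = 5/(-16 + X) (D(X) = 5/(-2 + (7*(-2) + X)) = 5/(-2 + (-14 + X)) = 5/(-16 + X))
√(-48096 + D(158)) = √(-48096 + 5/(-16 + 158)) = √(-48096 + 5/142) = √(-6829627/142) = I*√969807034/142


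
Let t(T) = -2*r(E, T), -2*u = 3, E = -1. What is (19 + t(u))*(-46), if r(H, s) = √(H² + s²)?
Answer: -874 + 46*√13 ≈ -708.14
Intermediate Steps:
u = -3/2 (u = -½*3 = -3/2 ≈ -1.5000)
t(T) = -2*√(1 + T²) (t(T) = -2*√((-1)² + T²) = -2*√(1 + T²))
(19 + t(u))*(-46) = (19 - 2*√(1 + (-3/2)²))*(-46) = (19 - 2*√(1 + 9/4))*(-46) = (19 - √13)*(-46) = -874 + 46*√13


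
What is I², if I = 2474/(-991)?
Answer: 6120676/982081 ≈ 6.2324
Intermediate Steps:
I = -2474/991 (I = 2474*(-1/991) = -2474/991 ≈ -2.4965)
I² = (-2474/991)² = 6120676/982081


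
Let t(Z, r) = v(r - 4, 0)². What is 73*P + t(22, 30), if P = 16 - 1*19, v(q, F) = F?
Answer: -219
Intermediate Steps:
t(Z, r) = 0 (t(Z, r) = 0² = 0)
P = -3 (P = 16 - 19 = -3)
73*P + t(22, 30) = 73*(-3) + 0 = -219 + 0 = -219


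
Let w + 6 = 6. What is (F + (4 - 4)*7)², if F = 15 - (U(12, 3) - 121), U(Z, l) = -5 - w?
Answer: 19881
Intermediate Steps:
w = 0 (w = -6 + 6 = 0)
U(Z, l) = -5 (U(Z, l) = -5 - 1*0 = -5 + 0 = -5)
F = 141 (F = 15 - (-5 - 121) = 15 - 1*(-126) = 15 + 126 = 141)
(F + (4 - 4)*7)² = (141 + (4 - 4)*7)² = (141 + 0*7)² = (141 + 0)² = 141² = 19881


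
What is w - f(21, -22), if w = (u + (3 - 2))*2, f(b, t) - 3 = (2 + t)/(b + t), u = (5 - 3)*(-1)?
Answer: -25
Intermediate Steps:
u = -2 (u = 2*(-1) = -2)
f(b, t) = 3 + (2 + t)/(b + t)
w = -2 (w = (-2 + (3 - 2))*2 = (-2 + 1)*2 = -1*2 = -2)
w - f(21, -22) = -2 - (2 + 3*21 + 4*(-22))/(21 - 22) = -2 - (2 + 63 - 88)/(-1) = -2 - (-1)*(-23) = -2 - 1*23 = -2 - 23 = -25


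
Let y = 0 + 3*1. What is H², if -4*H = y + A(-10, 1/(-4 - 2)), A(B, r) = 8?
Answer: 121/16 ≈ 7.5625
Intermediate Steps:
y = 3 (y = 0 + 3 = 3)
H = -11/4 (H = -(3 + 8)/4 = -¼*11 = -11/4 ≈ -2.7500)
H² = (-11/4)² = 121/16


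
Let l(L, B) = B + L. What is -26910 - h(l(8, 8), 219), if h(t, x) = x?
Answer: -27129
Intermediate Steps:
-26910 - h(l(8, 8), 219) = -26910 - 1*219 = -26910 - 219 = -27129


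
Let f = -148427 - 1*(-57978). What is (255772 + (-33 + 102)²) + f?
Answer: 170084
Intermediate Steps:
f = -90449 (f = -148427 + 57978 = -90449)
(255772 + (-33 + 102)²) + f = (255772 + (-33 + 102)²) - 90449 = (255772 + 69²) - 90449 = (255772 + 4761) - 90449 = 260533 - 90449 = 170084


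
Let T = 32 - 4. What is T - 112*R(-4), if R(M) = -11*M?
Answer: -4900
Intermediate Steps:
T = 28
T - 112*R(-4) = 28 - (-1232)*(-4) = 28 - 112*44 = 28 - 4928 = -4900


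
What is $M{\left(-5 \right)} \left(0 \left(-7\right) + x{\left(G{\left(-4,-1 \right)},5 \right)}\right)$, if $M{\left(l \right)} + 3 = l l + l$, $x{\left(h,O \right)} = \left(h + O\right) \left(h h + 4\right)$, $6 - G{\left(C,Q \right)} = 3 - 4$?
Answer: $10812$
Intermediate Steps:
$G{\left(C,Q \right)} = 7$ ($G{\left(C,Q \right)} = 6 - \left(3 - 4\right) = 6 - -1 = 6 + 1 = 7$)
$x{\left(h,O \right)} = \left(4 + h^{2}\right) \left(O + h\right)$ ($x{\left(h,O \right)} = \left(O + h\right) \left(h^{2} + 4\right) = \left(O + h\right) \left(4 + h^{2}\right) = \left(4 + h^{2}\right) \left(O + h\right)$)
$M{\left(l \right)} = -3 + l + l^{2}$ ($M{\left(l \right)} = -3 + \left(l l + l\right) = -3 + \left(l^{2} + l\right) = -3 + \left(l + l^{2}\right) = -3 + l + l^{2}$)
$M{\left(-5 \right)} \left(0 \left(-7\right) + x{\left(G{\left(-4,-1 \right)},5 \right)}\right) = \left(-3 - 5 + \left(-5\right)^{2}\right) \left(0 \left(-7\right) + \left(7^{3} + 4 \cdot 5 + 4 \cdot 7 + 5 \cdot 7^{2}\right)\right) = \left(-3 - 5 + 25\right) \left(0 + \left(343 + 20 + 28 + 5 \cdot 49\right)\right) = 17 \left(0 + \left(343 + 20 + 28 + 245\right)\right) = 17 \left(0 + 636\right) = 17 \cdot 636 = 10812$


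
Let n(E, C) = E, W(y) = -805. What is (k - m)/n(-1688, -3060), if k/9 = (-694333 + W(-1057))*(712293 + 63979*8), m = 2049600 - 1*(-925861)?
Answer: 7658425213711/1688 ≈ 4.5370e+9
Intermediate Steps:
m = 2975461 (m = 2049600 + 925861 = 2975461)
k = -7658422238250 (k = 9*((-694333 - 805)*(712293 + 63979*8)) = 9*(-695138*(712293 + 511832)) = 9*(-695138*1224125) = 9*(-850935804250) = -7658422238250)
(k - m)/n(-1688, -3060) = (-7658422238250 - 1*2975461)/(-1688) = (-7658422238250 - 2975461)*(-1/1688) = -7658425213711*(-1/1688) = 7658425213711/1688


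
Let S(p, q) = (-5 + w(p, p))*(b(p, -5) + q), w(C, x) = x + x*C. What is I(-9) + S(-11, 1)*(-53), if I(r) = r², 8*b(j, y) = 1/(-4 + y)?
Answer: -129761/24 ≈ -5406.7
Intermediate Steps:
w(C, x) = x + C*x
b(j, y) = 1/(8*(-4 + y))
S(p, q) = (-5 + p*(1 + p))*(-1/72 + q) (S(p, q) = (-5 + p*(1 + p))*(1/(8*(-4 - 5)) + q) = (-5 + p*(1 + p))*((⅛)/(-9) + q) = (-5 + p*(1 + p))*((⅛)*(-⅑) + q) = (-5 + p*(1 + p))*(-1/72 + q))
I(-9) + S(-11, 1)*(-53) = (-9)² + (5/72 - 5*1 - 1/72*(-11)*(1 - 11) - 11*1*(1 - 11))*(-53) = 81 + (5/72 - 5 - 1/72*(-11)*(-10) - 11*1*(-10))*(-53) = 81 + (5/72 - 5 - 55/36 + 110)*(-53) = 81 + (2485/24)*(-53) = 81 - 131705/24 = -129761/24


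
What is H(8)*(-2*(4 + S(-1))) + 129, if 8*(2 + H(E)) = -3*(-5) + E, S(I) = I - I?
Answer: 122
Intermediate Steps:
S(I) = 0
H(E) = -⅛ + E/8 (H(E) = -2 + (-3*(-5) + E)/8 = -2 + (15 + E)/8 = -2 + (15/8 + E/8) = -⅛ + E/8)
H(8)*(-2*(4 + S(-1))) + 129 = (-⅛ + (⅛)*8)*(-2*(4 + 0)) + 129 = (-⅛ + 1)*(-2*4) + 129 = (7/8)*(-8) + 129 = -7 + 129 = 122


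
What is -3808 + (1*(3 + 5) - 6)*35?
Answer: -3738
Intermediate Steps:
-3808 + (1*(3 + 5) - 6)*35 = -3808 + (1*8 - 6)*35 = -3808 + (8 - 6)*35 = -3808 + 2*35 = -3808 + 70 = -3738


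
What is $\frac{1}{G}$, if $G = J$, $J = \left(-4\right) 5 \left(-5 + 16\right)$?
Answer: $- \frac{1}{220} \approx -0.0045455$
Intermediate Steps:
$J = -220$ ($J = \left(-20\right) 11 = -220$)
$G = -220$
$\frac{1}{G} = \frac{1}{-220} = - \frac{1}{220}$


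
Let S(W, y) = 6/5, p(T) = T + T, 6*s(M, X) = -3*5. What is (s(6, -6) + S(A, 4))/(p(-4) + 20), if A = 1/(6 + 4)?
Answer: -13/120 ≈ -0.10833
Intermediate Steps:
s(M, X) = -5/2 (s(M, X) = (-3*5)/6 = (⅙)*(-15) = -5/2)
p(T) = 2*T
A = ⅒ (A = 1/10 = ⅒ ≈ 0.10000)
S(W, y) = 6/5 (S(W, y) = 6*(⅕) = 6/5)
(s(6, -6) + S(A, 4))/(p(-4) + 20) = (-5/2 + 6/5)/(2*(-4) + 20) = -13/(10*(-8 + 20)) = -13/10/12 = -13/10*1/12 = -13/120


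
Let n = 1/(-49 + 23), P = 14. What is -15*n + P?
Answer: 379/26 ≈ 14.577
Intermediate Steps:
n = -1/26 (n = 1/(-26) = -1/26 ≈ -0.038462)
-15*n + P = -15*(-1/26) + 14 = 15/26 + 14 = 379/26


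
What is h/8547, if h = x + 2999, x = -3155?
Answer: -52/2849 ≈ -0.018252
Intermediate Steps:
h = -156 (h = -3155 + 2999 = -156)
h/8547 = -156/8547 = -156*1/8547 = -52/2849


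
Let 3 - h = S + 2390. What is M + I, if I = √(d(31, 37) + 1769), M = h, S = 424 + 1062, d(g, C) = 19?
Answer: -3873 + 2*√447 ≈ -3830.7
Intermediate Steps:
S = 1486
h = -3873 (h = 3 - (1486 + 2390) = 3 - 1*3876 = 3 - 3876 = -3873)
M = -3873
I = 2*√447 (I = √(19 + 1769) = √1788 = 2*√447 ≈ 42.285)
M + I = -3873 + 2*√447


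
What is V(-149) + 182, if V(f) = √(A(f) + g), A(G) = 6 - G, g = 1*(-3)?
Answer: 182 + 2*√38 ≈ 194.33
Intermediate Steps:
g = -3
V(f) = √(3 - f) (V(f) = √((6 - f) - 3) = √(3 - f))
V(-149) + 182 = √(3 - 1*(-149)) + 182 = √(3 + 149) + 182 = √152 + 182 = 2*√38 + 182 = 182 + 2*√38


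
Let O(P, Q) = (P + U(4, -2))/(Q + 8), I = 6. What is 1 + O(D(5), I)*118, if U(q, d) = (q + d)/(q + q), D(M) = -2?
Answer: -55/4 ≈ -13.750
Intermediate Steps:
U(q, d) = (d + q)/(2*q) (U(q, d) = (d + q)/((2*q)) = (d + q)*(1/(2*q)) = (d + q)/(2*q))
O(P, Q) = (1/4 + P)/(8 + Q) (O(P, Q) = (P + (1/2)*(-2 + 4)/4)/(Q + 8) = (P + (1/2)*(1/4)*2)/(8 + Q) = (P + 1/4)/(8 + Q) = (1/4 + P)/(8 + Q))
1 + O(D(5), I)*118 = 1 + ((1/4 - 2)/(8 + 6))*118 = 1 + (-7/4/14)*118 = 1 + ((1/14)*(-7/4))*118 = 1 - 1/8*118 = 1 - 59/4 = -55/4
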